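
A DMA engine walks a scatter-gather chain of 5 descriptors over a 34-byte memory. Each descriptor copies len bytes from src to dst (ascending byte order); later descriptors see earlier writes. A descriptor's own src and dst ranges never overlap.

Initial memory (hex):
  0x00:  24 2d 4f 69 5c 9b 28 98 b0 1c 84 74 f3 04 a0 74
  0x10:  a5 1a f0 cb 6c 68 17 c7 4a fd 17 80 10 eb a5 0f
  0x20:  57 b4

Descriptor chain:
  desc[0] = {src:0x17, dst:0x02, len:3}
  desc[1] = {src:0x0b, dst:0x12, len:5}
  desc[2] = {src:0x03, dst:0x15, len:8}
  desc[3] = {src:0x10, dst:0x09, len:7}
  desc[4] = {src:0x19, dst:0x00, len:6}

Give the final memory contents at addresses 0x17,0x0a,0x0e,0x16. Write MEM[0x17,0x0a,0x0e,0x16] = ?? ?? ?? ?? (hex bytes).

D0: mem[0x02..0x04] <- [c7 4a fd]
D1: mem[0x12..0x16] <- [74 f3 04 a0 74]
D2: mem[0x15..0x1c] <- [4a fd 9b 28 98 b0 1c 84]
D3: mem[0x09..0x0f] <- [a5 1a 74 f3 04 4a fd]
D4: mem[0x00..0x05] <- [98 b0 1c 84 eb a5]
query mem[0x17]=0x9b, mem[0x0a]=0x1a, mem[0x0e]=0x4a, mem[0x16]=0xfd

MEM[0x17,0x0a,0x0e,0x16] = 9b 1a 4a fd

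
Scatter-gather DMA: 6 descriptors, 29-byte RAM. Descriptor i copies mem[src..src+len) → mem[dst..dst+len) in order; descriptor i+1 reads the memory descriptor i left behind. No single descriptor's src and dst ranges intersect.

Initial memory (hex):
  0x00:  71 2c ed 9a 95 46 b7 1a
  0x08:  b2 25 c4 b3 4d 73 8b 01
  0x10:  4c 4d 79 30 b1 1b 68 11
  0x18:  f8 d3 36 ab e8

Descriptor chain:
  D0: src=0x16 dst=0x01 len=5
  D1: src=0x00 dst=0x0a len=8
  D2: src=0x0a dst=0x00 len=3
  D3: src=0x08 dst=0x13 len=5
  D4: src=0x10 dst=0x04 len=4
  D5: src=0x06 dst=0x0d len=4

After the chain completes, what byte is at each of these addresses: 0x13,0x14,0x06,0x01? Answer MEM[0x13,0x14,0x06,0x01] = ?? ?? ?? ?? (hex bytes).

MEM[0x13,0x14,0x06,0x01] = b2 25 79 68

[0] 0x16->0x01 len=5 : 68 11 f8 d3 36
[1] 0x00->0x0a len=8 : 71 68 11 f8 d3 36 b7 1a
[2] 0x0a->0x00 len=3 : 71 68 11
[3] 0x08->0x13 len=5 : b2 25 71 68 11
[4] 0x10->0x04 len=4 : b7 1a 79 b2
[5] 0x06->0x0d len=4 : 79 b2 b2 25
query mem[0x13]=0xb2, mem[0x14]=0x25, mem[0x06]=0x79, mem[0x01]=0x68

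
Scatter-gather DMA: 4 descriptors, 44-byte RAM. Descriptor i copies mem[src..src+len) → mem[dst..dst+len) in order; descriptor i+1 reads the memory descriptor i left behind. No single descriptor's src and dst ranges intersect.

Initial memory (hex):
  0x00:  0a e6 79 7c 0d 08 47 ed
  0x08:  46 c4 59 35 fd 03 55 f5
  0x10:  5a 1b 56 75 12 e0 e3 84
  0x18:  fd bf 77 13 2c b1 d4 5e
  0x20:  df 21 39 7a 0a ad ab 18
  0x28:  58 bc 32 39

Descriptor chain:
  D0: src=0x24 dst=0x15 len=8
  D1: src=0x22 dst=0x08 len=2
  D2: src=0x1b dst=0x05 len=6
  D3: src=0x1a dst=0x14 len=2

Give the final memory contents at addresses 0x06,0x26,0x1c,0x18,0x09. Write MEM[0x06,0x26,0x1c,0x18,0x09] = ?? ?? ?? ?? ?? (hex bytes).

[0] 0x24->0x15 len=8 : 0a ad ab 18 58 bc 32 39
[1] 0x22->0x08 len=2 : 39 7a
[2] 0x1b->0x05 len=6 : 32 39 b1 d4 5e df
[3] 0x1a->0x14 len=2 : bc 32
query mem[0x06]=0x39, mem[0x26]=0xab, mem[0x1c]=0x39, mem[0x18]=0x18, mem[0x09]=0x5e

MEM[0x06,0x26,0x1c,0x18,0x09] = 39 ab 39 18 5e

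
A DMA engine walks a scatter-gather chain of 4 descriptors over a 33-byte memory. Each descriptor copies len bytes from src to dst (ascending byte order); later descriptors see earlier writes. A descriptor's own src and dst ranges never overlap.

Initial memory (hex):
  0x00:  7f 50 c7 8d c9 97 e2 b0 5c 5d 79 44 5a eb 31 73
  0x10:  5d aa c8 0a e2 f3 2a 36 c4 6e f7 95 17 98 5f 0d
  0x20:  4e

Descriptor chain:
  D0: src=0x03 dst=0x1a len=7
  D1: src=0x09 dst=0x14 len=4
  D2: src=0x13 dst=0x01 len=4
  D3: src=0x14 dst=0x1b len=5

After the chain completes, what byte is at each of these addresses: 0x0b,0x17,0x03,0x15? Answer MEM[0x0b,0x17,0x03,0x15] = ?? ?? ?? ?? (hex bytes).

MEM[0x0b,0x17,0x03,0x15] = 44 5a 79 79

[0] 0x03->0x1a len=7 : 8d c9 97 e2 b0 5c 5d
[1] 0x09->0x14 len=4 : 5d 79 44 5a
[2] 0x13->0x01 len=4 : 0a 5d 79 44
[3] 0x14->0x1b len=5 : 5d 79 44 5a c4
query mem[0x0b]=0x44, mem[0x17]=0x5a, mem[0x03]=0x79, mem[0x15]=0x79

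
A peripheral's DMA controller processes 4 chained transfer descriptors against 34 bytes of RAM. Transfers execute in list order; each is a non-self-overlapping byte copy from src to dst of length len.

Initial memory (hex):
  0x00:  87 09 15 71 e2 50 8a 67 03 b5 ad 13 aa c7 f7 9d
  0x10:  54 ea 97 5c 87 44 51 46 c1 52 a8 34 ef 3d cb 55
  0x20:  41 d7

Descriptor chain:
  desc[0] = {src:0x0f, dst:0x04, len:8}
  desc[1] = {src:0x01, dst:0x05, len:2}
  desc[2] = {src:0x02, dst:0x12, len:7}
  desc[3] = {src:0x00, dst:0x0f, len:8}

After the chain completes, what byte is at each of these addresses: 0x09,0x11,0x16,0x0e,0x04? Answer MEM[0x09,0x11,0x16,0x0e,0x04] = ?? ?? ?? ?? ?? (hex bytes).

MEM[0x09,0x11,0x16,0x0e,0x04] = 87 15 97 f7 9d

#0 dst[0x04+8] := {0x9d,0x54,0xea,0x97,0x5c,0x87,0x44,0x51}
#1 dst[0x05+2] := {0x09,0x15}
#2 dst[0x12+7] := {0x15,0x71,0x9d,0x09,0x15,0x97,0x5c}
#3 dst[0x0f+8] := {0x87,0x09,0x15,0x71,0x9d,0x09,0x15,0x97}
query mem[0x09]=0x87, mem[0x11]=0x15, mem[0x16]=0x97, mem[0x0e]=0xf7, mem[0x04]=0x9d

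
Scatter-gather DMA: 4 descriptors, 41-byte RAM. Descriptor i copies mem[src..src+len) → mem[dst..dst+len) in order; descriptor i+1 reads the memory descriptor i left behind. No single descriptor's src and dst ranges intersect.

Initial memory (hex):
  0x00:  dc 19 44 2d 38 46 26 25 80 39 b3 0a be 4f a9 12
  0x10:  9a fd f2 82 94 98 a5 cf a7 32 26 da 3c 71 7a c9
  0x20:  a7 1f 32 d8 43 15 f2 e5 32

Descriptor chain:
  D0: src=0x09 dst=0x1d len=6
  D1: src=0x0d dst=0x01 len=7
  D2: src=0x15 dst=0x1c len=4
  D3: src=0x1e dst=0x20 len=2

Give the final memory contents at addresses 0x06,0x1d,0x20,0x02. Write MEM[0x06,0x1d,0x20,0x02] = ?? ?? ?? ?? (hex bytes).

D0: mem[0x1d..0x22] <- [39 b3 0a be 4f a9]
D1: mem[0x01..0x07] <- [4f a9 12 9a fd f2 82]
D2: mem[0x1c..0x1f] <- [98 a5 cf a7]
D3: mem[0x20..0x21] <- [cf a7]
query mem[0x06]=0xf2, mem[0x1d]=0xa5, mem[0x20]=0xcf, mem[0x02]=0xa9

MEM[0x06,0x1d,0x20,0x02] = f2 a5 cf a9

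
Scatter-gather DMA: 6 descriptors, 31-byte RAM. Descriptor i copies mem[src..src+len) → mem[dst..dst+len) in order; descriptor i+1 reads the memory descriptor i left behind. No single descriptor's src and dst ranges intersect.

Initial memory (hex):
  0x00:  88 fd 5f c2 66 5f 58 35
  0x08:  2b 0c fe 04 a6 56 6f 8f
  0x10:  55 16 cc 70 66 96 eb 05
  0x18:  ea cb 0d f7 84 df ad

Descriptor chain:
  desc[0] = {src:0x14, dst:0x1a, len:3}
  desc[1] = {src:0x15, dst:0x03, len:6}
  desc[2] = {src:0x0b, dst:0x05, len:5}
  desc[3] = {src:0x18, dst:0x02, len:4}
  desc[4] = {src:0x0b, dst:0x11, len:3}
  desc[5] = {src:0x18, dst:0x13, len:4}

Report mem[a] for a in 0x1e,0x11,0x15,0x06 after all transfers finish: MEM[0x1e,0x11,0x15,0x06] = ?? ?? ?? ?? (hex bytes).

#0 dst[0x1a+3] := {0x66,0x96,0xeb}
#1 dst[0x03+6] := {0x96,0xeb,0x05,0xea,0xcb,0x66}
#2 dst[0x05+5] := {0x04,0xa6,0x56,0x6f,0x8f}
#3 dst[0x02+4] := {0xea,0xcb,0x66,0x96}
#4 dst[0x11+3] := {0x04,0xa6,0x56}
#5 dst[0x13+4] := {0xea,0xcb,0x66,0x96}
query mem[0x1e]=0xad, mem[0x11]=0x04, mem[0x15]=0x66, mem[0x06]=0xa6

MEM[0x1e,0x11,0x15,0x06] = ad 04 66 a6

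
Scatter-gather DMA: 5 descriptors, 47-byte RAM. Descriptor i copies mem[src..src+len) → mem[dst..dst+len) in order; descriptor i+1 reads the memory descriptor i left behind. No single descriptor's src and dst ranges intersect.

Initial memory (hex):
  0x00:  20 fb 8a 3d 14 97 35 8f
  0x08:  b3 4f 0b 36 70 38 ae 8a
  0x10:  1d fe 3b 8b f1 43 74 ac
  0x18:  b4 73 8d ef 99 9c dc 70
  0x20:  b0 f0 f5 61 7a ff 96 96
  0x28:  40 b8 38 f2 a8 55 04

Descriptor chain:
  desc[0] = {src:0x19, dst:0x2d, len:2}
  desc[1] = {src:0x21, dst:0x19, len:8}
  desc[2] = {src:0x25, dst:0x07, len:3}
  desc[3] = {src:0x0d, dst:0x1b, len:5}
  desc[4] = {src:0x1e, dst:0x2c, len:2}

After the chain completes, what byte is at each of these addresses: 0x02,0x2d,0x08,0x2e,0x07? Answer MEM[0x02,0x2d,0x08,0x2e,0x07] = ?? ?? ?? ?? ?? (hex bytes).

MEM[0x02,0x2d,0x08,0x2e,0x07] = 8a fe 96 8d ff

[0] 0x19->0x2d len=2 : 73 8d
[1] 0x21->0x19 len=8 : f0 f5 61 7a ff 96 96 40
[2] 0x25->0x07 len=3 : ff 96 96
[3] 0x0d->0x1b len=5 : 38 ae 8a 1d fe
[4] 0x1e->0x2c len=2 : 1d fe
query mem[0x02]=0x8a, mem[0x2d]=0xfe, mem[0x08]=0x96, mem[0x2e]=0x8d, mem[0x07]=0xff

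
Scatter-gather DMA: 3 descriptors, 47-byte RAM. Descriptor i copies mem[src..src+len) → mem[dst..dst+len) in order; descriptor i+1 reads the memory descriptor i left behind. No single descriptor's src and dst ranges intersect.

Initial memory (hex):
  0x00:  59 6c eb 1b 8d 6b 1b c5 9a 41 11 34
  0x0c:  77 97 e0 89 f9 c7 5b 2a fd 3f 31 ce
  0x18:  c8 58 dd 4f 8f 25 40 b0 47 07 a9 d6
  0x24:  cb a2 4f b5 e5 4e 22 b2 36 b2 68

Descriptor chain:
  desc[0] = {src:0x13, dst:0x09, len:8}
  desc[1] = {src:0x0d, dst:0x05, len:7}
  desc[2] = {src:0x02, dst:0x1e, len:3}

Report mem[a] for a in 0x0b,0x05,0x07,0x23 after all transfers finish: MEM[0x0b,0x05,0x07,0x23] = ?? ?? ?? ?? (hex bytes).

MEM[0x0b,0x05,0x07,0x23] = 2a ce 58 d6

#0 dst[0x09+8] := {0x2a,0xfd,0x3f,0x31,0xce,0xc8,0x58,0xdd}
#1 dst[0x05+7] := {0xce,0xc8,0x58,0xdd,0xc7,0x5b,0x2a}
#2 dst[0x1e+3] := {0xeb,0x1b,0x8d}
query mem[0x0b]=0x2a, mem[0x05]=0xce, mem[0x07]=0x58, mem[0x23]=0xd6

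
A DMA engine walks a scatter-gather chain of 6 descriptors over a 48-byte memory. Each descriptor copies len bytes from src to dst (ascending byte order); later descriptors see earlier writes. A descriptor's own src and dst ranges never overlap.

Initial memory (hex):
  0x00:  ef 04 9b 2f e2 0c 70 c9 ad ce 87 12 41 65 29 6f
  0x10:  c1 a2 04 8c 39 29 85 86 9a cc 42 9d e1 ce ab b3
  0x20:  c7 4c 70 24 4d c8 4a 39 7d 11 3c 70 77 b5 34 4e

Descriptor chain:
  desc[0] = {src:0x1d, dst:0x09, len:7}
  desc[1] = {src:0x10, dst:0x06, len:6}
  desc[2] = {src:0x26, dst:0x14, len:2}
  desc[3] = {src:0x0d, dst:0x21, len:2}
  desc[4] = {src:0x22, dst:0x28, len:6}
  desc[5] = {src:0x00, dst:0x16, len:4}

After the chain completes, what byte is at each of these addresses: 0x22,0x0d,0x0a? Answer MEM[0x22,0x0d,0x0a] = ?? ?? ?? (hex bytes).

#0 dst[0x09+7] := {0xce,0xab,0xb3,0xc7,0x4c,0x70,0x24}
#1 dst[0x06+6] := {0xc1,0xa2,0x04,0x8c,0x39,0x29}
#2 dst[0x14+2] := {0x4a,0x39}
#3 dst[0x21+2] := {0x4c,0x70}
#4 dst[0x28+6] := {0x70,0x24,0x4d,0xc8,0x4a,0x39}
#5 dst[0x16+4] := {0xef,0x04,0x9b,0x2f}
query mem[0x22]=0x70, mem[0x0d]=0x4c, mem[0x0a]=0x39

MEM[0x22,0x0d,0x0a] = 70 4c 39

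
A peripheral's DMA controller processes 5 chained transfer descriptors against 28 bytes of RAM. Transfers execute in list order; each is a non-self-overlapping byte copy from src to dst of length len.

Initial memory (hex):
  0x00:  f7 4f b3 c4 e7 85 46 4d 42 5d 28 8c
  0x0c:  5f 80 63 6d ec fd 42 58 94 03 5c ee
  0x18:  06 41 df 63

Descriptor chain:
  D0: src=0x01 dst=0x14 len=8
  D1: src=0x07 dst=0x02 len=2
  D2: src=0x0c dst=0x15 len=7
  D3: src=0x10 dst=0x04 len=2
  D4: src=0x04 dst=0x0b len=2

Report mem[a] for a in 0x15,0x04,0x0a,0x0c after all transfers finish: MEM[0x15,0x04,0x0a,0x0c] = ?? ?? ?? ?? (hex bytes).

MEM[0x15,0x04,0x0a,0x0c] = 5f ec 28 fd

#0 dst[0x14+8] := {0x4f,0xb3,0xc4,0xe7,0x85,0x46,0x4d,0x42}
#1 dst[0x02+2] := {0x4d,0x42}
#2 dst[0x15+7] := {0x5f,0x80,0x63,0x6d,0xec,0xfd,0x42}
#3 dst[0x04+2] := {0xec,0xfd}
#4 dst[0x0b+2] := {0xec,0xfd}
query mem[0x15]=0x5f, mem[0x04]=0xec, mem[0x0a]=0x28, mem[0x0c]=0xfd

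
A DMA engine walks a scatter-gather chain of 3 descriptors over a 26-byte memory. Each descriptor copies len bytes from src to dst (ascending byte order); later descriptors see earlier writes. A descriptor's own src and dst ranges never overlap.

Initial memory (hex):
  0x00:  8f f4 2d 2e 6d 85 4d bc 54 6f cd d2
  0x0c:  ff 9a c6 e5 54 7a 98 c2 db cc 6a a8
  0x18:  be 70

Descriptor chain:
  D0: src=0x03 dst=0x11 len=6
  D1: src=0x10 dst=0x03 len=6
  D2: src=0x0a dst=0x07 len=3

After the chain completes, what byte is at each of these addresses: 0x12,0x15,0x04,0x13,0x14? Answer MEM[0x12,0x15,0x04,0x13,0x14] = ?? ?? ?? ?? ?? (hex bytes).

MEM[0x12,0x15,0x04,0x13,0x14] = 6d bc 2e 85 4d

  after D0: wrote 6B at 0x11 = 2e6d854dbc54
  after D1: wrote 6B at 0x03 = 542e6d854dbc
  after D2: wrote 3B at 0x07 = cdd2ff
query mem[0x12]=0x6d, mem[0x15]=0xbc, mem[0x04]=0x2e, mem[0x13]=0x85, mem[0x14]=0x4d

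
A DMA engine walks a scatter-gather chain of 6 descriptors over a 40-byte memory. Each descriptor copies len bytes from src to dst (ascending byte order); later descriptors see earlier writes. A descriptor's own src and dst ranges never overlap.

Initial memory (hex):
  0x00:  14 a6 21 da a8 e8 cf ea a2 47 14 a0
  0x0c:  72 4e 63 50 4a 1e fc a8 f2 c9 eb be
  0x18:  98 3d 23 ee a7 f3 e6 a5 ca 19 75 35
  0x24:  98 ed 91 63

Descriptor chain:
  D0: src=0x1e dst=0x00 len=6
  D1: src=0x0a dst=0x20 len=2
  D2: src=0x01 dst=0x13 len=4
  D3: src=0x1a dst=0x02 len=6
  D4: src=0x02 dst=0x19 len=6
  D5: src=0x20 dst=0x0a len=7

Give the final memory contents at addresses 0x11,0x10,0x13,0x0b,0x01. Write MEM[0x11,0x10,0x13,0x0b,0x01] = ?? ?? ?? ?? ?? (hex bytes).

  after D0: wrote 6B at 0x00 = e6a5ca197535
  after D1: wrote 2B at 0x20 = 14a0
  after D2: wrote 4B at 0x13 = a5ca1975
  after D3: wrote 6B at 0x02 = 23eea7f3e6a5
  after D4: wrote 6B at 0x19 = 23eea7f3e6a5
  after D5: wrote 7B at 0x0a = 14a0753598ed91
query mem[0x11]=0x1e, mem[0x10]=0x91, mem[0x13]=0xa5, mem[0x0b]=0xa0, mem[0x01]=0xa5

MEM[0x11,0x10,0x13,0x0b,0x01] = 1e 91 a5 a0 a5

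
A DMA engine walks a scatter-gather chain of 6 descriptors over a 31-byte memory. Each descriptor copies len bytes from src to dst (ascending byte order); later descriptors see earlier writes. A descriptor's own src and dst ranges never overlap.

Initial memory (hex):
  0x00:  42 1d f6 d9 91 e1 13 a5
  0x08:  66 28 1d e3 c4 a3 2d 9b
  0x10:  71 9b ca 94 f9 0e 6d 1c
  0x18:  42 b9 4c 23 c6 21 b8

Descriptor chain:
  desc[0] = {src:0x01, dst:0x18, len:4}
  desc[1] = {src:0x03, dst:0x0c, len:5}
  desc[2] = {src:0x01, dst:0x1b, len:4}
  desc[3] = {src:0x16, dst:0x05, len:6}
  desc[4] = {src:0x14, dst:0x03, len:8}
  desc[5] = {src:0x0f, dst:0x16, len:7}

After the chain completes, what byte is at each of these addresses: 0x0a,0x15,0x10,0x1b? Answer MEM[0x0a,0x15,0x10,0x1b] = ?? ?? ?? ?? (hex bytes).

[0] 0x01->0x18 len=4 : 1d f6 d9 91
[1] 0x03->0x0c len=5 : d9 91 e1 13 a5
[2] 0x01->0x1b len=4 : 1d f6 d9 91
[3] 0x16->0x05 len=6 : 6d 1c 1d f6 d9 1d
[4] 0x14->0x03 len=8 : f9 0e 6d 1c 1d f6 d9 1d
[5] 0x0f->0x16 len=7 : 13 a5 9b ca 94 f9 0e
query mem[0x0a]=0x1d, mem[0x15]=0x0e, mem[0x10]=0xa5, mem[0x1b]=0xf9

MEM[0x0a,0x15,0x10,0x1b] = 1d 0e a5 f9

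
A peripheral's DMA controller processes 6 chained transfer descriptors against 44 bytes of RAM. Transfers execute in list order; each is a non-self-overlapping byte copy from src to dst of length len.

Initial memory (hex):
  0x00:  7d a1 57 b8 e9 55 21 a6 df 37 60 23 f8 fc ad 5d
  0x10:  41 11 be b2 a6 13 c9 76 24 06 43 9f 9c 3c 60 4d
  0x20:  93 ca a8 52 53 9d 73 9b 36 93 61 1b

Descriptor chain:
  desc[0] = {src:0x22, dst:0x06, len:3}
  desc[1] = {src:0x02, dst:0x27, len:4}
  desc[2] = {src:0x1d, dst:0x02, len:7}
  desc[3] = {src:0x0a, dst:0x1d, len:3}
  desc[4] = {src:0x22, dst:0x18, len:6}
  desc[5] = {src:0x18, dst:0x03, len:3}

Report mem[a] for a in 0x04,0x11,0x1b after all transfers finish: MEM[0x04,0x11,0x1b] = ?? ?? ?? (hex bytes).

[0] 0x22->0x06 len=3 : a8 52 53
[1] 0x02->0x27 len=4 : 57 b8 e9 55
[2] 0x1d->0x02 len=7 : 3c 60 4d 93 ca a8 52
[3] 0x0a->0x1d len=3 : 60 23 f8
[4] 0x22->0x18 len=6 : a8 52 53 9d 73 57
[5] 0x18->0x03 len=3 : a8 52 53
query mem[0x04]=0x52, mem[0x11]=0x11, mem[0x1b]=0x9d

MEM[0x04,0x11,0x1b] = 52 11 9d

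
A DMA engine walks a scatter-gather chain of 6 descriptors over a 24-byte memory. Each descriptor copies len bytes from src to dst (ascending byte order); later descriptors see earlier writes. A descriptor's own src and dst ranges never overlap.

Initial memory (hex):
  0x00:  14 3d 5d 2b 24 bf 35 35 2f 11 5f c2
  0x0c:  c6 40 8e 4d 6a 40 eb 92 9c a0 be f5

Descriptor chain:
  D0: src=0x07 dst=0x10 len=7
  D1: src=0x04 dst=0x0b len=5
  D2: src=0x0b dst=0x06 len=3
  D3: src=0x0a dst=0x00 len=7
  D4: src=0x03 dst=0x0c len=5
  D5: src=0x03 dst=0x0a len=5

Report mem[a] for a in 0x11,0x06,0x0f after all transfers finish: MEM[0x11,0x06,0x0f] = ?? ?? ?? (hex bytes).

MEM[0x11,0x06,0x0f] = 2f 35 35

[0] 0x07->0x10 len=7 : 35 2f 11 5f c2 c6 40
[1] 0x04->0x0b len=5 : 24 bf 35 35 2f
[2] 0x0b->0x06 len=3 : 24 bf 35
[3] 0x0a->0x00 len=7 : 5f 24 bf 35 35 2f 35
[4] 0x03->0x0c len=5 : 35 35 2f 35 bf
[5] 0x03->0x0a len=5 : 35 35 2f 35 bf
query mem[0x11]=0x2f, mem[0x06]=0x35, mem[0x0f]=0x35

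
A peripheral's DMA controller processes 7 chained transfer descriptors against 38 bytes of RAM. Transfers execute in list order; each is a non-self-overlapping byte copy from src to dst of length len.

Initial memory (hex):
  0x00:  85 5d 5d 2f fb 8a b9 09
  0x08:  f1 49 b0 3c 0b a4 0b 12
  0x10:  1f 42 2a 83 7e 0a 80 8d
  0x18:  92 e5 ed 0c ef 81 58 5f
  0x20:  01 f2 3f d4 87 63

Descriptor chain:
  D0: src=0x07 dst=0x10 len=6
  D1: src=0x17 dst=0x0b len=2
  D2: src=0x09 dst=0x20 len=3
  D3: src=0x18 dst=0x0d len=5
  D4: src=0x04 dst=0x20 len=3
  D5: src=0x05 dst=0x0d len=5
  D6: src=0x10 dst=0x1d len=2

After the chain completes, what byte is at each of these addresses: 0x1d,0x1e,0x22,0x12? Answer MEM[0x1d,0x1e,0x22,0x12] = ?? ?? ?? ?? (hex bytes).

  after D0: wrote 6B at 0x10 = 09f149b03c0b
  after D1: wrote 2B at 0x0b = 8d92
  after D2: wrote 3B at 0x20 = 49b08d
  after D3: wrote 5B at 0x0d = 92e5ed0cef
  after D4: wrote 3B at 0x20 = fb8ab9
  after D5: wrote 5B at 0x0d = 8ab909f149
  after D6: wrote 2B at 0x1d = f149
query mem[0x1d]=0xf1, mem[0x1e]=0x49, mem[0x22]=0xb9, mem[0x12]=0x49

MEM[0x1d,0x1e,0x22,0x12] = f1 49 b9 49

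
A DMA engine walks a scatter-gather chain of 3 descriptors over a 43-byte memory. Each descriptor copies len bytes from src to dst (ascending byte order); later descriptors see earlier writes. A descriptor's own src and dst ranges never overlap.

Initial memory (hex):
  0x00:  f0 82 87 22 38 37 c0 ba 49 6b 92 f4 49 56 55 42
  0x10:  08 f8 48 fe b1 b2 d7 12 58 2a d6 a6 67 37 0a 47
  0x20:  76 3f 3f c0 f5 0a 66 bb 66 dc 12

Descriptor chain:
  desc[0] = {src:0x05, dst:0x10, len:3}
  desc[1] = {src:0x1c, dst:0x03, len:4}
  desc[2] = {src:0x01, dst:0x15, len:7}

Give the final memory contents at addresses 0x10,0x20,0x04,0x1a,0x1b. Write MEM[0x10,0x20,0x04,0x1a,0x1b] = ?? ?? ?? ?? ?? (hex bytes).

MEM[0x10,0x20,0x04,0x1a,0x1b] = 37 76 37 47 ba

D0: mem[0x10..0x12] <- [37 c0 ba]
D1: mem[0x03..0x06] <- [67 37 0a 47]
D2: mem[0x15..0x1b] <- [82 87 67 37 0a 47 ba]
query mem[0x10]=0x37, mem[0x20]=0x76, mem[0x04]=0x37, mem[0x1a]=0x47, mem[0x1b]=0xba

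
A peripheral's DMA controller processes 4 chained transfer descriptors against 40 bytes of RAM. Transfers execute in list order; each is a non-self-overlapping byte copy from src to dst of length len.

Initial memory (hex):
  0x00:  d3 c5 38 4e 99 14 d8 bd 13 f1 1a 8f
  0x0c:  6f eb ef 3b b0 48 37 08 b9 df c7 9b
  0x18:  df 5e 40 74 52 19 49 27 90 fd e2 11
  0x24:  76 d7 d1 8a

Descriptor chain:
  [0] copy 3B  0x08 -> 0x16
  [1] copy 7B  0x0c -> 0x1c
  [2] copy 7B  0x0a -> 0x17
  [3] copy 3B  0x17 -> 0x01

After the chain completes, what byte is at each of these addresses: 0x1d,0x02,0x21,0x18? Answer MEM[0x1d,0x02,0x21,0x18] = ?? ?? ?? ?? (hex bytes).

MEM[0x1d,0x02,0x21,0x18] = b0 8f 48 8f

[0] 0x08->0x16 len=3 : 13 f1 1a
[1] 0x0c->0x1c len=7 : 6f eb ef 3b b0 48 37
[2] 0x0a->0x17 len=7 : 1a 8f 6f eb ef 3b b0
[3] 0x17->0x01 len=3 : 1a 8f 6f
query mem[0x1d]=0xb0, mem[0x02]=0x8f, mem[0x21]=0x48, mem[0x18]=0x8f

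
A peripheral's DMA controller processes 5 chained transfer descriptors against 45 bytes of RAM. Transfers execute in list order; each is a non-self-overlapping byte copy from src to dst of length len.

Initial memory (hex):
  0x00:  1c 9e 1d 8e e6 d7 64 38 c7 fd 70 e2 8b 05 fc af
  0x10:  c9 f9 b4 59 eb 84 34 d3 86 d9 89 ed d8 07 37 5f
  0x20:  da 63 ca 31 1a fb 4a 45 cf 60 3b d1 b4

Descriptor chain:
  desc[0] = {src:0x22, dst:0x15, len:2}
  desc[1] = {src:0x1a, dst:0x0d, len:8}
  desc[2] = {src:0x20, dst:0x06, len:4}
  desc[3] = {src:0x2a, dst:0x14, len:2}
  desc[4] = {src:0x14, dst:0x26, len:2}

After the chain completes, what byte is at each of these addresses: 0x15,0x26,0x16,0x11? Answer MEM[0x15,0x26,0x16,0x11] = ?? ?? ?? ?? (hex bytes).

MEM[0x15,0x26,0x16,0x11] = d1 3b 31 37

[0] 0x22->0x15 len=2 : ca 31
[1] 0x1a->0x0d len=8 : 89 ed d8 07 37 5f da 63
[2] 0x20->0x06 len=4 : da 63 ca 31
[3] 0x2a->0x14 len=2 : 3b d1
[4] 0x14->0x26 len=2 : 3b d1
query mem[0x15]=0xd1, mem[0x26]=0x3b, mem[0x16]=0x31, mem[0x11]=0x37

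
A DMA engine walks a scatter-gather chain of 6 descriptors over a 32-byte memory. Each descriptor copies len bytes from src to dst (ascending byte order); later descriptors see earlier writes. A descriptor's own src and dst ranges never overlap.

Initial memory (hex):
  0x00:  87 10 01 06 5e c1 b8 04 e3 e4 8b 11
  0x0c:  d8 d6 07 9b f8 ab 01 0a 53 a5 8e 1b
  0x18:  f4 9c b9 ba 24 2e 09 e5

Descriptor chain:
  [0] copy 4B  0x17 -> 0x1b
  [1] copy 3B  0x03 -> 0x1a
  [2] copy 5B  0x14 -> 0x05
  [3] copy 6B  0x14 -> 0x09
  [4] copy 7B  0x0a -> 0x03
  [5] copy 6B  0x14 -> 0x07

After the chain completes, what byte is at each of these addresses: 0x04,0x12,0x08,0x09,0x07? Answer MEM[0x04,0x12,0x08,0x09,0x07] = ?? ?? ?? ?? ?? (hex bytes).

[0] 0x17->0x1b len=4 : 1b f4 9c b9
[1] 0x03->0x1a len=3 : 06 5e c1
[2] 0x14->0x05 len=5 : 53 a5 8e 1b f4
[3] 0x14->0x09 len=6 : 53 a5 8e 1b f4 9c
[4] 0x0a->0x03 len=7 : a5 8e 1b f4 9c 9b f8
[5] 0x14->0x07 len=6 : 53 a5 8e 1b f4 9c
query mem[0x04]=0x8e, mem[0x12]=0x01, mem[0x08]=0xa5, mem[0x09]=0x8e, mem[0x07]=0x53

MEM[0x04,0x12,0x08,0x09,0x07] = 8e 01 a5 8e 53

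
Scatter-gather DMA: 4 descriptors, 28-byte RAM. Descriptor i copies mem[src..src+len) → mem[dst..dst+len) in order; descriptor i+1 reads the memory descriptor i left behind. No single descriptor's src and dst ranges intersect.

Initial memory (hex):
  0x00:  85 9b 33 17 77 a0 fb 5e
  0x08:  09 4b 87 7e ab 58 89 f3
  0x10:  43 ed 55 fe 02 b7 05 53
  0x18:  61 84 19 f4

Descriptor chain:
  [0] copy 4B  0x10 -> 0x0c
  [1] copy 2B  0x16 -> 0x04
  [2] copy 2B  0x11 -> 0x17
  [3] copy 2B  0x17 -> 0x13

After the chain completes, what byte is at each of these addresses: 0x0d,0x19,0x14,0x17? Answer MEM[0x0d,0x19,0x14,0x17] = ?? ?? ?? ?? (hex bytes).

MEM[0x0d,0x19,0x14,0x17] = ed 84 55 ed

#0 dst[0x0c+4] := {0x43,0xed,0x55,0xfe}
#1 dst[0x04+2] := {0x05,0x53}
#2 dst[0x17+2] := {0xed,0x55}
#3 dst[0x13+2] := {0xed,0x55}
query mem[0x0d]=0xed, mem[0x19]=0x84, mem[0x14]=0x55, mem[0x17]=0xed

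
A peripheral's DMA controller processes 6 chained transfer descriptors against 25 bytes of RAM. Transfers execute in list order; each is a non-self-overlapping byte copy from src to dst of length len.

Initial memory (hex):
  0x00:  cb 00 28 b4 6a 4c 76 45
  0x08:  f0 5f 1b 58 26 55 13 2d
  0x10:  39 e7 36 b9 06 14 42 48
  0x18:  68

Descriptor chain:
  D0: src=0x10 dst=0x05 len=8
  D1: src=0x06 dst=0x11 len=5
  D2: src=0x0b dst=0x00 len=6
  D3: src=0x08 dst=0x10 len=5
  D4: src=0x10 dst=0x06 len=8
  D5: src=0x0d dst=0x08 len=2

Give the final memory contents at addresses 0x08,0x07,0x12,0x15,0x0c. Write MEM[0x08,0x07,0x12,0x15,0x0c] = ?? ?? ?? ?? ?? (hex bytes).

#0 dst[0x05+8] := {0x39,0xe7,0x36,0xb9,0x06,0x14,0x42,0x48}
#1 dst[0x11+5] := {0xe7,0x36,0xb9,0x06,0x14}
#2 dst[0x00+6] := {0x42,0x48,0x55,0x13,0x2d,0x39}
#3 dst[0x10+5] := {0xb9,0x06,0x14,0x42,0x48}
#4 dst[0x06+8] := {0xb9,0x06,0x14,0x42,0x48,0x14,0x42,0x48}
#5 dst[0x08+2] := {0x48,0x13}
query mem[0x08]=0x48, mem[0x07]=0x06, mem[0x12]=0x14, mem[0x15]=0x14, mem[0x0c]=0x42

MEM[0x08,0x07,0x12,0x15,0x0c] = 48 06 14 14 42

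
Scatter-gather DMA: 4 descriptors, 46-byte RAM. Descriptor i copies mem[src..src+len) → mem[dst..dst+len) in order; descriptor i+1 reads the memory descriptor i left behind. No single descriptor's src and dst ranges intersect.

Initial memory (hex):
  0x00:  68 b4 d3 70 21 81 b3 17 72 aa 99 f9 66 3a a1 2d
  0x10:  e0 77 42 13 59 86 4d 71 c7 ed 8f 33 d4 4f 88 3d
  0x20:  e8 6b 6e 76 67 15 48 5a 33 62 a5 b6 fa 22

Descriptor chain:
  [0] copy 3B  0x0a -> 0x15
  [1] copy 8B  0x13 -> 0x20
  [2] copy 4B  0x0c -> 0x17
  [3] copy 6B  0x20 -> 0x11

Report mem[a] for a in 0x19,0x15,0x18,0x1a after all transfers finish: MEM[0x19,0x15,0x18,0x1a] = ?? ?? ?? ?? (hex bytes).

MEM[0x19,0x15,0x18,0x1a] = a1 66 3a 2d

D0: mem[0x15..0x17] <- [99 f9 66]
D1: mem[0x20..0x27] <- [13 59 99 f9 66 c7 ed 8f]
D2: mem[0x17..0x1a] <- [66 3a a1 2d]
D3: mem[0x11..0x16] <- [13 59 99 f9 66 c7]
query mem[0x19]=0xa1, mem[0x15]=0x66, mem[0x18]=0x3a, mem[0x1a]=0x2d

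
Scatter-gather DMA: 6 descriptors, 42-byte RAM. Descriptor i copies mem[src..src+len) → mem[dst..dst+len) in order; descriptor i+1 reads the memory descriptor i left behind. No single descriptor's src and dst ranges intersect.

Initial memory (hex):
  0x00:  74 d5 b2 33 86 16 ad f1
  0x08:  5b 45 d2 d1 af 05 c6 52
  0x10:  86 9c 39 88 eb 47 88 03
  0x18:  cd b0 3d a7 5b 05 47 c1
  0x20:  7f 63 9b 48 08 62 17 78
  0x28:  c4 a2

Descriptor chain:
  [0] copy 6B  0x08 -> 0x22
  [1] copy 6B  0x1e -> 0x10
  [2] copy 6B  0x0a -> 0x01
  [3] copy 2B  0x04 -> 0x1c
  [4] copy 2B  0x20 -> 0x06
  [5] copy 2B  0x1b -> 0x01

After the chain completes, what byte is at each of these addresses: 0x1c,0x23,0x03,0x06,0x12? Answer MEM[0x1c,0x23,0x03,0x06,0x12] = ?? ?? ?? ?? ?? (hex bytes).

MEM[0x1c,0x23,0x03,0x06,0x12] = 05 45 af 7f 7f

  after D0: wrote 6B at 0x22 = 5b45d2d1af05
  after D1: wrote 6B at 0x10 = 47c17f635b45
  after D2: wrote 6B at 0x01 = d2d1af05c652
  after D3: wrote 2B at 0x1c = 05c6
  after D4: wrote 2B at 0x06 = 7f63
  after D5: wrote 2B at 0x01 = a705
query mem[0x1c]=0x05, mem[0x23]=0x45, mem[0x03]=0xaf, mem[0x06]=0x7f, mem[0x12]=0x7f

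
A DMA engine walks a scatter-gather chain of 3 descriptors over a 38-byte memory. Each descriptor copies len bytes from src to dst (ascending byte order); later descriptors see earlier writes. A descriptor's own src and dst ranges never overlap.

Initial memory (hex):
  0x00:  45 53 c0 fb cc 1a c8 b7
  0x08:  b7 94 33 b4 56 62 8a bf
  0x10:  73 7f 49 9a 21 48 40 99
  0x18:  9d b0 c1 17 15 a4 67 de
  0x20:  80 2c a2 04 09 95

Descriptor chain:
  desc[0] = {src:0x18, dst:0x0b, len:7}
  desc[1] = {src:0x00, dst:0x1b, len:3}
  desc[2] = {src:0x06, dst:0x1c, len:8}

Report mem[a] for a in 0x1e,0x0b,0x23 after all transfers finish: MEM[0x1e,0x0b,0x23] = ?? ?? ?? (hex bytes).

D0: mem[0x0b..0x11] <- [9d b0 c1 17 15 a4 67]
D1: mem[0x1b..0x1d] <- [45 53 c0]
D2: mem[0x1c..0x23] <- [c8 b7 b7 94 33 9d b0 c1]
query mem[0x1e]=0xb7, mem[0x0b]=0x9d, mem[0x23]=0xc1

MEM[0x1e,0x0b,0x23] = b7 9d c1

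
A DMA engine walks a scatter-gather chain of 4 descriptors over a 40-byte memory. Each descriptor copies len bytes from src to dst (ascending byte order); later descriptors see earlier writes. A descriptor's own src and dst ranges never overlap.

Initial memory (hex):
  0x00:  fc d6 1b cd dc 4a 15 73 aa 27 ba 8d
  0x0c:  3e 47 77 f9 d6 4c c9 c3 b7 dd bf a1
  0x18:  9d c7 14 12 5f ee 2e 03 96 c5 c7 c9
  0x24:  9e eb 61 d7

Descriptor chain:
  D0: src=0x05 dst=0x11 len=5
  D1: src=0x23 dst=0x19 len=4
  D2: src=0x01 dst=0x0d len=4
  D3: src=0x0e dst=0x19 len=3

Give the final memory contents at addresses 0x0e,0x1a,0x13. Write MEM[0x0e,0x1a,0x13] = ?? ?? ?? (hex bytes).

MEM[0x0e,0x1a,0x13] = 1b cd 73

[0] 0x05->0x11 len=5 : 4a 15 73 aa 27
[1] 0x23->0x19 len=4 : c9 9e eb 61
[2] 0x01->0x0d len=4 : d6 1b cd dc
[3] 0x0e->0x19 len=3 : 1b cd dc
query mem[0x0e]=0x1b, mem[0x1a]=0xcd, mem[0x13]=0x73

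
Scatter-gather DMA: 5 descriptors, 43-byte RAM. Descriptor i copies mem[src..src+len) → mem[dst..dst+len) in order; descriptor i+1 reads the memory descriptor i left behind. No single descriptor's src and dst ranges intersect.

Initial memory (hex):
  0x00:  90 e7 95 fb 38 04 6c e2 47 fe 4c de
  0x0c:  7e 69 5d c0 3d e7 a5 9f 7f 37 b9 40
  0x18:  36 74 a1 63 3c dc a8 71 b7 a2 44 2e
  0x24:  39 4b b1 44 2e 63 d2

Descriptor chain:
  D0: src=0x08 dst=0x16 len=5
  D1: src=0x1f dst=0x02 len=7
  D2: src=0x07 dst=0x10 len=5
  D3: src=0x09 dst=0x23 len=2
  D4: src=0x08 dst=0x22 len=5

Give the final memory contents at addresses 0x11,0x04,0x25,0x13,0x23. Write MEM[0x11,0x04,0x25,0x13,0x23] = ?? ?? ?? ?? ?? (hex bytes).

MEM[0x11,0x04,0x25,0x13,0x23] = 4b a2 de 4c fe

D0: mem[0x16..0x1a] <- [47 fe 4c de 7e]
D1: mem[0x02..0x08] <- [71 b7 a2 44 2e 39 4b]
D2: mem[0x10..0x14] <- [39 4b fe 4c de]
D3: mem[0x23..0x24] <- [fe 4c]
D4: mem[0x22..0x26] <- [4b fe 4c de 7e]
query mem[0x11]=0x4b, mem[0x04]=0xa2, mem[0x25]=0xde, mem[0x13]=0x4c, mem[0x23]=0xfe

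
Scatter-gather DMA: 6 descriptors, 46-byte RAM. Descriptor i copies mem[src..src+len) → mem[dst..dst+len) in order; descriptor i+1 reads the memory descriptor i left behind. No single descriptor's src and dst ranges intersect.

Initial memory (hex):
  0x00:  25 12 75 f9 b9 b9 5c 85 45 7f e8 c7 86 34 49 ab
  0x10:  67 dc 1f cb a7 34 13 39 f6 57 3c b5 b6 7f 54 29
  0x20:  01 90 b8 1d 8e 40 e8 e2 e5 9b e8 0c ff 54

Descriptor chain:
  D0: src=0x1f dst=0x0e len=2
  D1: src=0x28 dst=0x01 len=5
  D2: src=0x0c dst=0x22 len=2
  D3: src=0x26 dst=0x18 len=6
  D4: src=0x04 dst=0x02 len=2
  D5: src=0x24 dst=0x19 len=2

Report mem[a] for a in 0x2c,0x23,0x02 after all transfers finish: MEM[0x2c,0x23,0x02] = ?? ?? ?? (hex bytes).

  after D0: wrote 2B at 0x0e = 2901
  after D1: wrote 5B at 0x01 = e59be80cff
  after D2: wrote 2B at 0x22 = 8634
  after D3: wrote 6B at 0x18 = e8e2e59be80c
  after D4: wrote 2B at 0x02 = 0cff
  after D5: wrote 2B at 0x19 = 8e40
query mem[0x2c]=0xff, mem[0x23]=0x34, mem[0x02]=0x0c

MEM[0x2c,0x23,0x02] = ff 34 0c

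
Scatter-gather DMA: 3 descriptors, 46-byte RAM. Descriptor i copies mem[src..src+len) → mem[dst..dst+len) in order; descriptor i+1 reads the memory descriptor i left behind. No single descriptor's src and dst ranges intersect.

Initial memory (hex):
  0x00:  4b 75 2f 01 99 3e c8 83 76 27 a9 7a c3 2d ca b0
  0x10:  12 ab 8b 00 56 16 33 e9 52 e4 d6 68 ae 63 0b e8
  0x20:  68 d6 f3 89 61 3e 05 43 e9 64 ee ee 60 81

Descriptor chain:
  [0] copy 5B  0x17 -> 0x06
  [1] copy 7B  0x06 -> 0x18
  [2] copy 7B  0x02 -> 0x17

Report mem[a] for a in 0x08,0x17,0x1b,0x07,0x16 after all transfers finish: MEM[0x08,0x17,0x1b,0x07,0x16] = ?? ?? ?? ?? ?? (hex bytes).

#0 dst[0x06+5] := {0xe9,0x52,0xe4,0xd6,0x68}
#1 dst[0x18+7] := {0xe9,0x52,0xe4,0xd6,0x68,0x7a,0xc3}
#2 dst[0x17+7] := {0x2f,0x01,0x99,0x3e,0xe9,0x52,0xe4}
query mem[0x08]=0xe4, mem[0x17]=0x2f, mem[0x1b]=0xe9, mem[0x07]=0x52, mem[0x16]=0x33

MEM[0x08,0x17,0x1b,0x07,0x16] = e4 2f e9 52 33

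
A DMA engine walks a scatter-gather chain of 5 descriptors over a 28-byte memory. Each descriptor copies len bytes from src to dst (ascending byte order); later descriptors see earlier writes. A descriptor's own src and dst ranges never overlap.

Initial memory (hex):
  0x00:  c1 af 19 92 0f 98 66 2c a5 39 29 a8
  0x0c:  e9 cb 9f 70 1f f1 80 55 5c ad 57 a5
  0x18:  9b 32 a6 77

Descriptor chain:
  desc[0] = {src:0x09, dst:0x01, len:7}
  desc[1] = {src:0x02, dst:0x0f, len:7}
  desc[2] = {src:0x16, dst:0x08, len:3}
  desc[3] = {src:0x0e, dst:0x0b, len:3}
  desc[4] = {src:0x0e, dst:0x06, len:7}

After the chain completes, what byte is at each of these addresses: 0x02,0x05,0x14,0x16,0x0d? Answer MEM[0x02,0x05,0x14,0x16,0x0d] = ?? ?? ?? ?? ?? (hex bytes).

[0] 0x09->0x01 len=7 : 39 29 a8 e9 cb 9f 70
[1] 0x02->0x0f len=7 : 29 a8 e9 cb 9f 70 a5
[2] 0x16->0x08 len=3 : 57 a5 9b
[3] 0x0e->0x0b len=3 : 9f 29 a8
[4] 0x0e->0x06 len=7 : 9f 29 a8 e9 cb 9f 70
query mem[0x02]=0x29, mem[0x05]=0xcb, mem[0x14]=0x70, mem[0x16]=0x57, mem[0x0d]=0xa8

MEM[0x02,0x05,0x14,0x16,0x0d] = 29 cb 70 57 a8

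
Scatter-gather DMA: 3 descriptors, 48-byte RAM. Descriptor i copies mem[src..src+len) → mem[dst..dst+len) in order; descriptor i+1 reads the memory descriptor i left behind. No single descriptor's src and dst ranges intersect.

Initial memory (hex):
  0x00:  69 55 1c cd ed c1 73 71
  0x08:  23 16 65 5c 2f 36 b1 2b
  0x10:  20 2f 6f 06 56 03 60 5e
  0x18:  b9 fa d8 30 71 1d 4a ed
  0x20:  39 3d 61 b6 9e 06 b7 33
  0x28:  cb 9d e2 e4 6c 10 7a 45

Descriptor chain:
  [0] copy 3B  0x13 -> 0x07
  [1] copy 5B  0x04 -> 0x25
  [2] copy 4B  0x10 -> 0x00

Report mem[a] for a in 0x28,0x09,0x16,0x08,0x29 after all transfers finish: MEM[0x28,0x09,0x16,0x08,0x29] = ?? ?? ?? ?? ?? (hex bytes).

D0: mem[0x07..0x09] <- [06 56 03]
D1: mem[0x25..0x29] <- [ed c1 73 06 56]
D2: mem[0x00..0x03] <- [20 2f 6f 06]
query mem[0x28]=0x06, mem[0x09]=0x03, mem[0x16]=0x60, mem[0x08]=0x56, mem[0x29]=0x56

MEM[0x28,0x09,0x16,0x08,0x29] = 06 03 60 56 56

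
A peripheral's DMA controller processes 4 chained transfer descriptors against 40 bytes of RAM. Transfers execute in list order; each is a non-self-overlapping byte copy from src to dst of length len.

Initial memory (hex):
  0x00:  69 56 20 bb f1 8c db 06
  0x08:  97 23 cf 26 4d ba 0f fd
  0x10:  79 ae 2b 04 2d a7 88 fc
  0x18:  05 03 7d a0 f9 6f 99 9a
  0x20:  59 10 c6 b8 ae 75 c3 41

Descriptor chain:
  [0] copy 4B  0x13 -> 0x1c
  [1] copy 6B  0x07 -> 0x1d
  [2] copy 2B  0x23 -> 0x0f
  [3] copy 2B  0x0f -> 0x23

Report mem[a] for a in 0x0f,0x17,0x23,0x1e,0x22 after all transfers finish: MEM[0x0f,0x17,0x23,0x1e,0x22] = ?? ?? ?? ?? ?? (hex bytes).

  after D0: wrote 4B at 0x1c = 042da788
  after D1: wrote 6B at 0x1d = 069723cf264d
  after D2: wrote 2B at 0x0f = b8ae
  after D3: wrote 2B at 0x23 = b8ae
query mem[0x0f]=0xb8, mem[0x17]=0xfc, mem[0x23]=0xb8, mem[0x1e]=0x97, mem[0x22]=0x4d

MEM[0x0f,0x17,0x23,0x1e,0x22] = b8 fc b8 97 4d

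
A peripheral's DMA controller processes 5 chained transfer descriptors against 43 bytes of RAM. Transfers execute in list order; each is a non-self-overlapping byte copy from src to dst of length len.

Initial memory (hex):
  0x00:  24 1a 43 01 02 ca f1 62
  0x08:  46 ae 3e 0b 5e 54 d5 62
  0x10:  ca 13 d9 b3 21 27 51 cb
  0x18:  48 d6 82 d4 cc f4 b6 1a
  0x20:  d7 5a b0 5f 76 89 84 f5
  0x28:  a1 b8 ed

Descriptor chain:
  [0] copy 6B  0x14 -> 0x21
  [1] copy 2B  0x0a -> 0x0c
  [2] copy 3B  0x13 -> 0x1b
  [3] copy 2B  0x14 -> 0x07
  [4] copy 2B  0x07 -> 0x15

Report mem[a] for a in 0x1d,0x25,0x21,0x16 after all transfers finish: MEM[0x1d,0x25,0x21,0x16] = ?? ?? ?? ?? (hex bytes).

  after D0: wrote 6B at 0x21 = 212751cb48d6
  after D1: wrote 2B at 0x0c = 3e0b
  after D2: wrote 3B at 0x1b = b32127
  after D3: wrote 2B at 0x07 = 2127
  after D4: wrote 2B at 0x15 = 2127
query mem[0x1d]=0x27, mem[0x25]=0x48, mem[0x21]=0x21, mem[0x16]=0x27

MEM[0x1d,0x25,0x21,0x16] = 27 48 21 27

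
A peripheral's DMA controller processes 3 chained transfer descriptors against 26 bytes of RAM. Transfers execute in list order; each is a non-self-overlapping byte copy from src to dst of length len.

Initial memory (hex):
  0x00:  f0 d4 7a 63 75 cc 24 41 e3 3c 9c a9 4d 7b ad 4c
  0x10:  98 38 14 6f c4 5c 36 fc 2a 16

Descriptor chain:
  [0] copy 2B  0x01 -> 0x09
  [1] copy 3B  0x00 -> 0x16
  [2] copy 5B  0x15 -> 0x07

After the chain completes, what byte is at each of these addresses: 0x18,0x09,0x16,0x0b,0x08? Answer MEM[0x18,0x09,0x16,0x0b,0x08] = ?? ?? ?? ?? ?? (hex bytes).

[0] 0x01->0x09 len=2 : d4 7a
[1] 0x00->0x16 len=3 : f0 d4 7a
[2] 0x15->0x07 len=5 : 5c f0 d4 7a 16
query mem[0x18]=0x7a, mem[0x09]=0xd4, mem[0x16]=0xf0, mem[0x0b]=0x16, mem[0x08]=0xf0

MEM[0x18,0x09,0x16,0x0b,0x08] = 7a d4 f0 16 f0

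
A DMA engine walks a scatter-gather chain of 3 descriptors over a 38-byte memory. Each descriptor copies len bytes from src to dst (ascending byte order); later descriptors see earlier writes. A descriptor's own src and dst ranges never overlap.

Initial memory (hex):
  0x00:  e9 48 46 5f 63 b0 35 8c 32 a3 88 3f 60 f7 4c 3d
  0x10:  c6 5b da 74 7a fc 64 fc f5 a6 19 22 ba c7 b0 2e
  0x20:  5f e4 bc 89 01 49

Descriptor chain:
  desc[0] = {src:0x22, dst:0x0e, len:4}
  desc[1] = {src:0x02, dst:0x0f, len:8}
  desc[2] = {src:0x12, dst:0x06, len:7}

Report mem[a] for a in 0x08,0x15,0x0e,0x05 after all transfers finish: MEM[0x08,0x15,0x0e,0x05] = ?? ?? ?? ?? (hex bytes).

MEM[0x08,0x15,0x0e,0x05] = 8c 32 bc b0

#0 dst[0x0e+4] := {0xbc,0x89,0x01,0x49}
#1 dst[0x0f+8] := {0x46,0x5f,0x63,0xb0,0x35,0x8c,0x32,0xa3}
#2 dst[0x06+7] := {0xb0,0x35,0x8c,0x32,0xa3,0xfc,0xf5}
query mem[0x08]=0x8c, mem[0x15]=0x32, mem[0x0e]=0xbc, mem[0x05]=0xb0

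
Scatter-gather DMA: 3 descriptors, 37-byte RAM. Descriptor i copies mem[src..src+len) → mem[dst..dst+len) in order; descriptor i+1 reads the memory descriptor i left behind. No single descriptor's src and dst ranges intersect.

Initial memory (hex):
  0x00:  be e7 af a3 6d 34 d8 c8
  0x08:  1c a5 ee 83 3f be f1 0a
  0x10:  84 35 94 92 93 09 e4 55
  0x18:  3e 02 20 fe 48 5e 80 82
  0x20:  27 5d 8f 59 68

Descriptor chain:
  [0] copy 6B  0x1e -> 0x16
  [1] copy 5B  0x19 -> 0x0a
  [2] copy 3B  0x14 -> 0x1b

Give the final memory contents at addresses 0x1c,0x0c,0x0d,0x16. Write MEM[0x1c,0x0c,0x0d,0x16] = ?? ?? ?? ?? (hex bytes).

MEM[0x1c,0x0c,0x0d,0x16] = 09 59 48 80

#0 dst[0x16+6] := {0x80,0x82,0x27,0x5d,0x8f,0x59}
#1 dst[0x0a+5] := {0x5d,0x8f,0x59,0x48,0x5e}
#2 dst[0x1b+3] := {0x93,0x09,0x80}
query mem[0x1c]=0x09, mem[0x0c]=0x59, mem[0x0d]=0x48, mem[0x16]=0x80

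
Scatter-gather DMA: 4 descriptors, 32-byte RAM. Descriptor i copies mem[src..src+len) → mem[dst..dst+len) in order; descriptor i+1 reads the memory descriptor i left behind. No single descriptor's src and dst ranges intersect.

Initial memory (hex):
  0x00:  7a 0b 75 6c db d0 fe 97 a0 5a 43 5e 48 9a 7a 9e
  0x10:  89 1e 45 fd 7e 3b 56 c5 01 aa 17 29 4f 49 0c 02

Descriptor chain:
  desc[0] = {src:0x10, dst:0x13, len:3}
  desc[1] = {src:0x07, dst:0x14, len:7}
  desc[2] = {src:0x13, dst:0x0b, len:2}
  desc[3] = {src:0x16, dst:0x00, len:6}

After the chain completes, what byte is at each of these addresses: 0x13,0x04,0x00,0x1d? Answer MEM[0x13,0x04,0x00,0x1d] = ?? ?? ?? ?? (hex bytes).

  after D0: wrote 3B at 0x13 = 891e45
  after D1: wrote 7B at 0x14 = 97a05a435e489a
  after D2: wrote 2B at 0x0b = 8997
  after D3: wrote 6B at 0x00 = 5a435e489a29
query mem[0x13]=0x89, mem[0x04]=0x9a, mem[0x00]=0x5a, mem[0x1d]=0x49

MEM[0x13,0x04,0x00,0x1d] = 89 9a 5a 49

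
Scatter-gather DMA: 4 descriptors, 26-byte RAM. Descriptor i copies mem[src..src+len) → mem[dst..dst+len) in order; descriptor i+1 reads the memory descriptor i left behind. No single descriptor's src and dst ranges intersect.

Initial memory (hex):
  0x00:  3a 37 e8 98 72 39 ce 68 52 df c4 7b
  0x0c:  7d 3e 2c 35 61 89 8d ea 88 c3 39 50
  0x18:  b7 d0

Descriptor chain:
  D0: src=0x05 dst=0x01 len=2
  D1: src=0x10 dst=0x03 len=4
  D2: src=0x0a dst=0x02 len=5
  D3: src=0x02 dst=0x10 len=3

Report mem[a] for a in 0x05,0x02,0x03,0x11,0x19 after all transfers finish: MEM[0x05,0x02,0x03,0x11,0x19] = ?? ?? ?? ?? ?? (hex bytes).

MEM[0x05,0x02,0x03,0x11,0x19] = 3e c4 7b 7b d0

D0: mem[0x01..0x02] <- [39 ce]
D1: mem[0x03..0x06] <- [61 89 8d ea]
D2: mem[0x02..0x06] <- [c4 7b 7d 3e 2c]
D3: mem[0x10..0x12] <- [c4 7b 7d]
query mem[0x05]=0x3e, mem[0x02]=0xc4, mem[0x03]=0x7b, mem[0x11]=0x7b, mem[0x19]=0xd0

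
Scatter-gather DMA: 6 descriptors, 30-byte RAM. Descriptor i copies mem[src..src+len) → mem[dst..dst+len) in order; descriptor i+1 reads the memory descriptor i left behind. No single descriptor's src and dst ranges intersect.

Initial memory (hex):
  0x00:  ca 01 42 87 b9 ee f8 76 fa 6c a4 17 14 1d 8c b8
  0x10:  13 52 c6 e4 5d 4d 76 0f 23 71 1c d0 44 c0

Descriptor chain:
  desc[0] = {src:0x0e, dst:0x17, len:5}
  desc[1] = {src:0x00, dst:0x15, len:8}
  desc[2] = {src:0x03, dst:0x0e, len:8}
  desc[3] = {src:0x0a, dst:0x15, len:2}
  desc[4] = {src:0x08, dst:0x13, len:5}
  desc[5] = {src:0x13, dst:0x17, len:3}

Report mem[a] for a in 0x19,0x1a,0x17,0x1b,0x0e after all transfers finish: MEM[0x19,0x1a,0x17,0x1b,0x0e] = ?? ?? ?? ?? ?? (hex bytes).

MEM[0x19,0x1a,0x17,0x1b,0x0e] = a4 ee fa f8 87

D0: mem[0x17..0x1b] <- [8c b8 13 52 c6]
D1: mem[0x15..0x1c] <- [ca 01 42 87 b9 ee f8 76]
D2: mem[0x0e..0x15] <- [87 b9 ee f8 76 fa 6c a4]
D3: mem[0x15..0x16] <- [a4 17]
D4: mem[0x13..0x17] <- [fa 6c a4 17 14]
D5: mem[0x17..0x19] <- [fa 6c a4]
query mem[0x19]=0xa4, mem[0x1a]=0xee, mem[0x17]=0xfa, mem[0x1b]=0xf8, mem[0x0e]=0x87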